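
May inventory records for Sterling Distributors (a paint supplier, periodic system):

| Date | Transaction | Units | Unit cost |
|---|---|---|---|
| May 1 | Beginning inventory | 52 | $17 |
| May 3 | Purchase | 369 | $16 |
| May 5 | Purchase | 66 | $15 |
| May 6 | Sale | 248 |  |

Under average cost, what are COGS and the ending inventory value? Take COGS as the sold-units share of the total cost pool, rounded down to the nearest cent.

May 6, sell 248: 248/487 × $7,778.00 → $3,960.87
Ending inventory (cost pool remaining) = $3,817.13

COGS = $3,960.87; ending inventory = $3,817.13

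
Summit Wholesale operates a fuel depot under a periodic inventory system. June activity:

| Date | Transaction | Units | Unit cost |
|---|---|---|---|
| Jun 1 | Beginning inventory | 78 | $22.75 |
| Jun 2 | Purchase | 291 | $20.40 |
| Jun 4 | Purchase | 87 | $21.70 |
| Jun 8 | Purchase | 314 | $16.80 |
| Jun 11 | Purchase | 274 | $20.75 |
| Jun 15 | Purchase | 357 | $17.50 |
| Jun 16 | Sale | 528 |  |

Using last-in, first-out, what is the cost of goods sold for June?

COGS = $9,795.75

Jun 16, 528 sold [LIFO — newest first]: 357 @ $17.50 + 171 @ $20.75 = $9,795.75
Ending inventory: 78 @ $22.75 + 291 @ $20.40 + 87 @ $21.70 + 314 @ $16.80 + 103 @ $20.75 = $17,011.25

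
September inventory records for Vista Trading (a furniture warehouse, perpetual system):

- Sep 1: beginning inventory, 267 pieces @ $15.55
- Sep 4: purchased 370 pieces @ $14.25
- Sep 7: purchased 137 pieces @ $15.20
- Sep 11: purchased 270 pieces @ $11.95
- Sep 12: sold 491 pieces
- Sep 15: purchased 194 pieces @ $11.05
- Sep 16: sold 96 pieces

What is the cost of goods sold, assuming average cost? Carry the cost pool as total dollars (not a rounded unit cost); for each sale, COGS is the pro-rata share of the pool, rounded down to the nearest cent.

After Sep 1: 267 on hand, pool $4,151.85 (≈ $15.5500 each)
After Sep 4: 637 on hand, pool $9,424.35 (≈ $14.7949 each)
After Sep 7: 774 on hand, pool $11,506.75 (≈ $14.8666 each)
After Sep 11: 1044 on hand, pool $14,733.25 (≈ $14.1123 each)
Sep 12, sell 491: 491/1044 × $14,733.25 → $6,929.14
After Sep 15: 747 on hand, pool $9,947.81 (≈ $13.3170 each)
Sep 16, sell 96: 96/747 × $9,947.81 → $1,278.43
Total COGS = $6,929.14 + $1,278.43 = $8,207.57
Ending inventory (cost pool remaining) = $8,669.38

COGS = $8,207.57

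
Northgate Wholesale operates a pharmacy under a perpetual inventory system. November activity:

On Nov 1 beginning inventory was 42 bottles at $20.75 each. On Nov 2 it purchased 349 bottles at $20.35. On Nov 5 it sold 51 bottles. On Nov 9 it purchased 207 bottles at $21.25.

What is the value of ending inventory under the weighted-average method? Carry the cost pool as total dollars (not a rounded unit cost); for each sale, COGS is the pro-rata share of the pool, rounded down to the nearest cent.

Ending inventory = $11,332.36

After Nov 1: 42 on hand, pool $871.50 (≈ $20.7500 each)
After Nov 2: 391 on hand, pool $7,973.65 (≈ $20.3930 each)
Nov 5, sell 51: 51/391 × $7,973.65 → $1,040.04
After Nov 9: 547 on hand, pool $11,332.36 (≈ $20.7173 each)
Ending inventory (cost pool remaining) = $11,332.36
Check: goods available $12,372.40 = COGS $1,040.04 + ending $11,332.36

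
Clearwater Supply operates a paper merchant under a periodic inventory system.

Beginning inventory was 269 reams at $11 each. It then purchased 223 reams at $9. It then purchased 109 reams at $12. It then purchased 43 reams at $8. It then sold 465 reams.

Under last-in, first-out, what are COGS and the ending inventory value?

Sale 1 (465) [LIFO — newest first]: 43 @ $8 + 109 @ $12 + 223 @ $9 + 90 @ $11 = $4,649
Ending inventory: 179 @ $11 = $1,969

COGS = $4,649; ending inventory = $1,969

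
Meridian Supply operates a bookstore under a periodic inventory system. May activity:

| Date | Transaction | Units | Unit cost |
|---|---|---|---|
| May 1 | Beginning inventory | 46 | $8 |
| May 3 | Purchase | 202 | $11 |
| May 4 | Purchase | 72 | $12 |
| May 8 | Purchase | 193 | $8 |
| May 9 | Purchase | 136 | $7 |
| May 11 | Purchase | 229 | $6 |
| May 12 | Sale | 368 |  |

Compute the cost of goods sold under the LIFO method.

May 12, 368 sold [LIFO — newest first]: 229 @ $6 + 136 @ $7 + 3 @ $8 = $2,350
Ending inventory: 46 @ $8 + 202 @ $11 + 72 @ $12 + 190 @ $8 = $4,974

COGS = $2,350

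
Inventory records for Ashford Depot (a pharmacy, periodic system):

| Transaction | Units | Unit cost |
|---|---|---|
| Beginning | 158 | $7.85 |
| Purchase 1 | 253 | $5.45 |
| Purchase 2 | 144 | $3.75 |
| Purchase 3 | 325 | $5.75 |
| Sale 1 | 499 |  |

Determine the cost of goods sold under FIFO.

Sale 1 (499) [FIFO — oldest first]: 158 @ $7.85 + 253 @ $5.45 + 88 @ $3.75 = $2,949.15
Ending inventory: 56 @ $3.75 + 325 @ $5.75 = $2,078.75
Check: goods available $5,027.90 = COGS $2,949.15 + ending $2,078.75

COGS = $2,949.15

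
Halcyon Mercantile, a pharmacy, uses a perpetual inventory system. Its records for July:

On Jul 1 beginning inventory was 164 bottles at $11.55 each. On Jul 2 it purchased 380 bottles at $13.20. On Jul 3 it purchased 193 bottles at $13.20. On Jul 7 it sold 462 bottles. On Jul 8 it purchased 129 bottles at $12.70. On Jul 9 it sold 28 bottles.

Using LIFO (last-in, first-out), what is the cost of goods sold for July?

Jul 7, 462 sold [LIFO — newest first]: 193 @ $13.20 + 269 @ $13.20 = $6,098.40
Jul 9, 28 sold [LIFO — newest first]: 28 @ $12.70 = $355.60
Total COGS = $6,098.40 + $355.60 = $6,454.00
Ending inventory: 164 @ $11.55 + 111 @ $13.20 + 101 @ $12.70 = $4,642.10

COGS = $6,454.00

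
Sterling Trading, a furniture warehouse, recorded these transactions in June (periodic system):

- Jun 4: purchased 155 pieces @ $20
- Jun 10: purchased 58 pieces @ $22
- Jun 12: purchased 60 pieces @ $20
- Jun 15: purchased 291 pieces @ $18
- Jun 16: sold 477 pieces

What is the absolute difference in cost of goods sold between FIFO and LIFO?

FIFO COGS: 155 @ $20 + 58 @ $22 + 60 @ $20 + 204 @ $18 = $9,248
LIFO COGS: 291 @ $18 + 60 @ $20 + 58 @ $22 + 68 @ $20 = $9,074
Difference = |$9,248 − $9,074| = $174

$174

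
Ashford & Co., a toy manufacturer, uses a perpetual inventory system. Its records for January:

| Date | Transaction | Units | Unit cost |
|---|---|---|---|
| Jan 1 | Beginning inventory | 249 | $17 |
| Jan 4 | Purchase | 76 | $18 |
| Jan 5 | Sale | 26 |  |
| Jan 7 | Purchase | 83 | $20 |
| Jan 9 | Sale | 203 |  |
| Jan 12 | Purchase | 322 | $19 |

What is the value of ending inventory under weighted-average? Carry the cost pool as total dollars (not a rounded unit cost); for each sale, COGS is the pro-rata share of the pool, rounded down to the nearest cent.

After Jan 1: 249 on hand, pool $4,233.00 (≈ $17.0000 each)
After Jan 4: 325 on hand, pool $5,601.00 (≈ $17.2338 each)
Jan 5, sell 26: 26/325 × $5,601.00 → $448.08
After Jan 7: 382 on hand, pool $6,812.92 (≈ $17.8349 each)
Jan 9, sell 203: 203/382 × $6,812.92 → $3,620.47
After Jan 12: 501 on hand, pool $9,310.45 (≈ $18.5837 each)
Total COGS = $448.08 + $3,620.47 = $4,068.55
Ending inventory (cost pool remaining) = $9,310.45

Ending inventory = $9,310.45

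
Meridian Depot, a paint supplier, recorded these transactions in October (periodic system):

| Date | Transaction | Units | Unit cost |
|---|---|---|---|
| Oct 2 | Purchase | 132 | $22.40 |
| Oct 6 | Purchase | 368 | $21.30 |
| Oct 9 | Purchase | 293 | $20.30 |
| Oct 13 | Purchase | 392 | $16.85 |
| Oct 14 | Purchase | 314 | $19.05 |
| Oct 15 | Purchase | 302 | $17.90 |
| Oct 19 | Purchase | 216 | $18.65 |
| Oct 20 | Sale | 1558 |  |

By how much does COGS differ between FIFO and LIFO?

$1,543.80

FIFO COGS: 132 @ $22.40 + 368 @ $21.30 + 293 @ $20.30 + 392 @ $16.85 + 314 @ $19.05 + 59 @ $17.90 = $30,386.10
LIFO COGS: 216 @ $18.65 + 302 @ $17.90 + 314 @ $19.05 + 392 @ $16.85 + 293 @ $20.30 + 41 @ $21.30 = $28,842.30
Difference = |$30,386.10 − $28,842.30| = $1,543.80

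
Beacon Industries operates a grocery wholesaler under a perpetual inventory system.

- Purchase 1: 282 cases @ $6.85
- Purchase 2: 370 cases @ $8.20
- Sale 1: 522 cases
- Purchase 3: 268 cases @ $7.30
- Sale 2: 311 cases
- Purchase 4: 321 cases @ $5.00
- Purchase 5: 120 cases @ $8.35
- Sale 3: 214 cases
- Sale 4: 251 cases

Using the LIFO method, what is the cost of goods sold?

COGS = $9,097.55

Sale 1 (522) [LIFO — newest first]: 370 @ $8.20 + 152 @ $6.85 = $4,075.20
Sale 2 (311) [LIFO — newest first]: 268 @ $7.30 + 43 @ $6.85 = $2,250.95
Sale 3 (214) [LIFO — newest first]: 120 @ $8.35 + 94 @ $5.00 = $1,472.00
Sale 4 (251) [LIFO — newest first]: 227 @ $5.00 + 24 @ $6.85 = $1,299.40
Total COGS = $4,075.20 + $2,250.95 + $1,472.00 + $1,299.40 = $9,097.55
Ending inventory: 63 @ $6.85 = $431.55
Check: goods available $9,529.10 = COGS $9,097.55 + ending $431.55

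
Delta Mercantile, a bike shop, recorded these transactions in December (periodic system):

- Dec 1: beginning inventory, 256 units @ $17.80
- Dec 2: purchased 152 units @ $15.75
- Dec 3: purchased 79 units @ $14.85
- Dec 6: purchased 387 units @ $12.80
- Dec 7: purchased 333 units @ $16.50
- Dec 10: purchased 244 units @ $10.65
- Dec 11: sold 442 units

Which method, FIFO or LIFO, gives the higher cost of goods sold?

FIFO

FIFO COGS: 256 @ $17.80 + 152 @ $15.75 + 34 @ $14.85 = $7,455.70
LIFO COGS: 244 @ $10.65 + 198 @ $16.50 = $5,865.60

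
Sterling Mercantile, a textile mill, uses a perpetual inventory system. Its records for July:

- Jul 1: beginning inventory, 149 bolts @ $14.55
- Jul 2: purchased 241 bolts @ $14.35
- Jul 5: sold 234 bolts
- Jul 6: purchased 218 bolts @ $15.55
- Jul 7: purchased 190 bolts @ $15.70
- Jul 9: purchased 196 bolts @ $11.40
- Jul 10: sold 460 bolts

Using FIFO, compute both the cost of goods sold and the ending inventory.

Jul 5, 234 sold [FIFO — oldest first]: 149 @ $14.55 + 85 @ $14.35 = $3,387.70
Jul 10, 460 sold [FIFO — oldest first]: 156 @ $14.35 + 218 @ $15.55 + 86 @ $15.70 = $6,978.70
Total COGS = $3,387.70 + $6,978.70 = $10,366.40
Ending inventory: 104 @ $15.70 + 196 @ $11.40 = $3,867.20

COGS = $10,366.40; ending inventory = $3,867.20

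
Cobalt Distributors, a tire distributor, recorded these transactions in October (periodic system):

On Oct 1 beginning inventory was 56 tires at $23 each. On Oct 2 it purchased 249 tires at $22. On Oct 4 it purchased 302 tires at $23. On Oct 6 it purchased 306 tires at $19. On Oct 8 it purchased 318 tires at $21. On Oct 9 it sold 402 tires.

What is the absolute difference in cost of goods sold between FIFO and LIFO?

FIFO COGS: 56 @ $23 + 249 @ $22 + 97 @ $23 = $8,997
LIFO COGS: 318 @ $21 + 84 @ $19 = $8,274
Difference = |$8,997 − $8,274| = $723

$723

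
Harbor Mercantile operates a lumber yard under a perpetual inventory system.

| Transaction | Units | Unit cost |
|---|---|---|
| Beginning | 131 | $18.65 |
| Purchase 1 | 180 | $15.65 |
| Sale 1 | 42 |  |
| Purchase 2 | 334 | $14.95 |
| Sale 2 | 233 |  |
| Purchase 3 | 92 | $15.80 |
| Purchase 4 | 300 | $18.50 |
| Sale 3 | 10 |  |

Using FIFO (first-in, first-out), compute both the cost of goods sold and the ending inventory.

COGS = $4,853.25; ending inventory = $12,403.80

Sale 1 (42) [FIFO — oldest first]: 42 @ $18.65 = $783.30
Sale 2 (233) [FIFO — oldest first]: 89 @ $18.65 + 144 @ $15.65 = $3,913.45
Sale 3 (10) [FIFO — oldest first]: 10 @ $15.65 = $156.50
Total COGS = $783.30 + $3,913.45 + $156.50 = $4,853.25
Ending inventory: 26 @ $15.65 + 334 @ $14.95 + 92 @ $15.80 + 300 @ $18.50 = $12,403.80
Check: goods available $17,257.05 = COGS $4,853.25 + ending $12,403.80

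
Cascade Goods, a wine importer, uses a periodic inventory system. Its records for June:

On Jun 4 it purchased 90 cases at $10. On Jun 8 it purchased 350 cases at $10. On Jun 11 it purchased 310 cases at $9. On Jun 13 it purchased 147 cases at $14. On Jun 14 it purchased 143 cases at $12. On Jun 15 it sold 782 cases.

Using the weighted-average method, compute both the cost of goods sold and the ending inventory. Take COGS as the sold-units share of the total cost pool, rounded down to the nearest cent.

Jun 15, sell 782: 782/1040 × $10,964.00 → $8,244.08
Ending inventory (cost pool remaining) = $2,719.92

COGS = $8,244.08; ending inventory = $2,719.92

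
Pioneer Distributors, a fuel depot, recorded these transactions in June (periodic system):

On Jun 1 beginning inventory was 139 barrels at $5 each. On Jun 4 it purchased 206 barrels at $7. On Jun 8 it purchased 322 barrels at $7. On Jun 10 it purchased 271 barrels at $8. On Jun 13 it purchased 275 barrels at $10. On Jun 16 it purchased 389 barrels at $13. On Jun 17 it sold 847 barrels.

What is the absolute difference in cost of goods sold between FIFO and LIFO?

FIFO COGS: 139 @ $5 + 206 @ $7 + 322 @ $7 + 180 @ $8 = $5,831
LIFO COGS: 389 @ $13 + 275 @ $10 + 183 @ $8 = $9,271
Difference = |$5,831 − $9,271| = $3,440

$3,440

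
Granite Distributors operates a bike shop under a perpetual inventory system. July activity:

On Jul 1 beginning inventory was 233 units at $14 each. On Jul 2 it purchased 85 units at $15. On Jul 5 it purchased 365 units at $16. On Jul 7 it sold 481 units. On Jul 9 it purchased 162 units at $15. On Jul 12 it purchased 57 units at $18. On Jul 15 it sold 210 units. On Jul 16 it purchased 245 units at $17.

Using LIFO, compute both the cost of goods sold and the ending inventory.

Jul 7, 481 sold [LIFO — newest first]: 365 @ $16 + 85 @ $15 + 31 @ $14 = $7,549
Jul 15, 210 sold [LIFO — newest first]: 57 @ $18 + 153 @ $15 = $3,321
Total COGS = $7,549 + $3,321 = $10,870
Ending inventory: 202 @ $14 + 9 @ $15 + 245 @ $17 = $7,128
Check: goods available $17,998 = COGS $10,870 + ending $7,128

COGS = $10,870; ending inventory = $7,128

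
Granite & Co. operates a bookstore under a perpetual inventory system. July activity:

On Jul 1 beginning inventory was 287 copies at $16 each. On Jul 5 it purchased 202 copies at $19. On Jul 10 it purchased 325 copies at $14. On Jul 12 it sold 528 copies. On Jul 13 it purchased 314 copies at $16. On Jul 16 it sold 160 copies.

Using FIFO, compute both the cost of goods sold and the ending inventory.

COGS = $11,216; ending inventory = $6,788

Jul 12, 528 sold [FIFO — oldest first]: 287 @ $16 + 202 @ $19 + 39 @ $14 = $8,976
Jul 16, 160 sold [FIFO — oldest first]: 160 @ $14 = $2,240
Total COGS = $8,976 + $2,240 = $11,216
Ending inventory: 126 @ $14 + 314 @ $16 = $6,788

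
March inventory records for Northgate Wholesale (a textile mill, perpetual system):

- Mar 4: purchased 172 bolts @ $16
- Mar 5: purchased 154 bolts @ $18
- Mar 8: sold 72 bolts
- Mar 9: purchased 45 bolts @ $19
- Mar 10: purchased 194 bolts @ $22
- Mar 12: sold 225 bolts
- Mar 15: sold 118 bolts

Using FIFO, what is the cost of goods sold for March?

COGS = $7,347

Mar 8, 72 sold [FIFO — oldest first]: 72 @ $16 = $1,152
Mar 12, 225 sold [FIFO — oldest first]: 100 @ $16 + 125 @ $18 = $3,850
Mar 15, 118 sold [FIFO — oldest first]: 29 @ $18 + 45 @ $19 + 44 @ $22 = $2,345
Total COGS = $1,152 + $3,850 + $2,345 = $7,347
Ending inventory: 150 @ $22 = $3,300
Check: goods available $10,647 = COGS $7,347 + ending $3,300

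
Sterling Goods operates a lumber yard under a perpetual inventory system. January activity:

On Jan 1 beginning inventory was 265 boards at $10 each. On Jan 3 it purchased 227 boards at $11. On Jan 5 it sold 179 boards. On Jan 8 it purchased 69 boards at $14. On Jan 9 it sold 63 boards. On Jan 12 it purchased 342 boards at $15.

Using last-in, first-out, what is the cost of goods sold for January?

COGS = $2,851

Jan 5, 179 sold [LIFO — newest first]: 179 @ $11 = $1,969
Jan 9, 63 sold [LIFO — newest first]: 63 @ $14 = $882
Total COGS = $1,969 + $882 = $2,851
Ending inventory: 265 @ $10 + 48 @ $11 + 6 @ $14 + 342 @ $15 = $8,392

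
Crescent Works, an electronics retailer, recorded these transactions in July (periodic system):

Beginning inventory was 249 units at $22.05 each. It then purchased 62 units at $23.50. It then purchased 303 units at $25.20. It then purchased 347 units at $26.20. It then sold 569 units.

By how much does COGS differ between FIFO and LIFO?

FIFO COGS: 249 @ $22.05 + 62 @ $23.50 + 258 @ $25.20 = $13,449.05
LIFO COGS: 347 @ $26.20 + 222 @ $25.20 = $14,685.80
Difference = |$13,449.05 − $14,685.80| = $1,236.75

$1,236.75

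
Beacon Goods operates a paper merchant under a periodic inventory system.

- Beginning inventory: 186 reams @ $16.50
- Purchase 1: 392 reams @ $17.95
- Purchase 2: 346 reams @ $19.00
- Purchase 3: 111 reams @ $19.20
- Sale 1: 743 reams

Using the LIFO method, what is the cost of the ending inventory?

Ending inventory = $4,971.70

Sale 1 (743) [LIFO — newest first]: 111 @ $19.20 + 346 @ $19.00 + 286 @ $17.95 = $13,838.90
Ending inventory: 186 @ $16.50 + 106 @ $17.95 = $4,971.70
Check: goods available $18,810.60 = COGS $13,838.90 + ending $4,971.70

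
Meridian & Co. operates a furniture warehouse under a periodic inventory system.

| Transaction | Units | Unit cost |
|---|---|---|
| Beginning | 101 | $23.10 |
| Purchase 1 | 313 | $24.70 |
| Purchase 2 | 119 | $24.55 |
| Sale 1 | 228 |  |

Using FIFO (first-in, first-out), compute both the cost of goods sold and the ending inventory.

COGS = $5,470.00; ending inventory = $7,515.65

Sale 1 (228) [FIFO — oldest first]: 101 @ $23.10 + 127 @ $24.70 = $5,470.00
Ending inventory: 186 @ $24.70 + 119 @ $24.55 = $7,515.65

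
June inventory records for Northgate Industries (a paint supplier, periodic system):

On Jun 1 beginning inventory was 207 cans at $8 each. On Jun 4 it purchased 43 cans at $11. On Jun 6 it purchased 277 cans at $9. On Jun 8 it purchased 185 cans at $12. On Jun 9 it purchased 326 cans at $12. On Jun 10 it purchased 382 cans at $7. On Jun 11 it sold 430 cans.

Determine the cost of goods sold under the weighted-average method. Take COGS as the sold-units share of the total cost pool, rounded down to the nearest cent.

Jun 11, sell 430: 430/1420 × $13,428.00 → $4,066.22
Ending inventory (cost pool remaining) = $9,361.78

COGS = $4,066.22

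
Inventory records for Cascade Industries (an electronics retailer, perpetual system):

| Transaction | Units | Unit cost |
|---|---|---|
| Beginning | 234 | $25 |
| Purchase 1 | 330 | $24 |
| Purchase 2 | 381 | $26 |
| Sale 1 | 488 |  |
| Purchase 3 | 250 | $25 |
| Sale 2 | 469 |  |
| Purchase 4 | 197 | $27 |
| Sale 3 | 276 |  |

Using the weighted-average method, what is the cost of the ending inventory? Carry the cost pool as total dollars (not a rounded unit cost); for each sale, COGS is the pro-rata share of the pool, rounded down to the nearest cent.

After Beginning: 234 on hand, pool $5,850.00 (≈ $25.0000 each)
After Purchase 1: 564 on hand, pool $13,770.00 (≈ $24.4149 each)
After Purchase 2: 945 on hand, pool $23,676.00 (≈ $25.0540 each)
Sale 1, sell 488: 488/945 × $23,676.00 → $12,226.33
After Purchase 3: 707 on hand, pool $17,699.67 (≈ $25.0349 each)
Sale 2, sell 469: 469/707 × $17,699.67 → $11,741.36
After Purchase 4: 435 on hand, pool $11,277.31 (≈ $25.9249 each)
Sale 3, sell 276: 276/435 × $11,277.31 → $7,155.25
Total COGS = $12,226.33 + $11,741.36 + $7,155.25 = $31,122.94
Ending inventory (cost pool remaining) = $4,122.06

Ending inventory = $4,122.06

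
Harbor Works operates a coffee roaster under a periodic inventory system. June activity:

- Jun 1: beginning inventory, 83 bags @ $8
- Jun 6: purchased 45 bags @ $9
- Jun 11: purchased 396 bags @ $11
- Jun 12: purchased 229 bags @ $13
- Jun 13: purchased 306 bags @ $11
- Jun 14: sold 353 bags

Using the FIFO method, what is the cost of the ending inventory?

Jun 14, 353 sold [FIFO — oldest first]: 83 @ $8 + 45 @ $9 + 225 @ $11 = $3,544
Ending inventory: 171 @ $11 + 229 @ $13 + 306 @ $11 = $8,224
Check: goods available $11,768 = COGS $3,544 + ending $8,224

Ending inventory = $8,224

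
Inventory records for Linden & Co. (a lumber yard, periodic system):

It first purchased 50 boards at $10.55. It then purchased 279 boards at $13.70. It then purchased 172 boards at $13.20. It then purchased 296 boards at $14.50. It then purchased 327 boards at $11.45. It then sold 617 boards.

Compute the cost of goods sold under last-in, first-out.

Sale 1 (617) [LIFO — newest first]: 327 @ $11.45 + 290 @ $14.50 = $7,949.15
Ending inventory: 50 @ $10.55 + 279 @ $13.70 + 172 @ $13.20 + 6 @ $14.50 = $6,707.20

COGS = $7,949.15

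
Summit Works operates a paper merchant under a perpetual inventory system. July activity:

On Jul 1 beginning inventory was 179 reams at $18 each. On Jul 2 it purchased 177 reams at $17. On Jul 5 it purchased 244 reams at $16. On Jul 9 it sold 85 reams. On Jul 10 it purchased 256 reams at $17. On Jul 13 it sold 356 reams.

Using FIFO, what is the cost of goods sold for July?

COGS = $7,591

Jul 9, 85 sold [FIFO — oldest first]: 85 @ $18 = $1,530
Jul 13, 356 sold [FIFO — oldest first]: 94 @ $18 + 177 @ $17 + 85 @ $16 = $6,061
Total COGS = $1,530 + $6,061 = $7,591
Ending inventory: 159 @ $16 + 256 @ $17 = $6,896
Check: goods available $14,487 = COGS $7,591 + ending $6,896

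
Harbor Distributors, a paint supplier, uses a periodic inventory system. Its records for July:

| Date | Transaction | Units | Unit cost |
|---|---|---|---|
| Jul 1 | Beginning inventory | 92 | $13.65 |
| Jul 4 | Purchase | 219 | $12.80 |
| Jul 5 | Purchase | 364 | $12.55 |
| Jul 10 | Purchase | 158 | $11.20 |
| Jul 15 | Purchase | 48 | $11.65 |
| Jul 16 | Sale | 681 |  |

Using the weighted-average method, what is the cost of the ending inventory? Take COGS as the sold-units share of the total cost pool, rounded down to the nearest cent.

Ending inventory = $2,487.18

Jul 16, sell 681: 681/881 × $10,956.00 → $8,468.82
Ending inventory (cost pool remaining) = $2,487.18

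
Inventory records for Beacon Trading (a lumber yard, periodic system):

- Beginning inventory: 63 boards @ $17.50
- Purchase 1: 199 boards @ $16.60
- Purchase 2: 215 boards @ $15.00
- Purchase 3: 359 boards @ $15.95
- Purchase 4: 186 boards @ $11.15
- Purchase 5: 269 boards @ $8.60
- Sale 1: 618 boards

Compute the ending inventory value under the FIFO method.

Ending inventory = $7,864.40

Sale 1 (618) [FIFO — oldest first]: 63 @ $17.50 + 199 @ $16.60 + 215 @ $15.00 + 141 @ $15.95 = $9,879.85
Ending inventory: 218 @ $15.95 + 186 @ $11.15 + 269 @ $8.60 = $7,864.40
Check: goods available $17,744.25 = COGS $9,879.85 + ending $7,864.40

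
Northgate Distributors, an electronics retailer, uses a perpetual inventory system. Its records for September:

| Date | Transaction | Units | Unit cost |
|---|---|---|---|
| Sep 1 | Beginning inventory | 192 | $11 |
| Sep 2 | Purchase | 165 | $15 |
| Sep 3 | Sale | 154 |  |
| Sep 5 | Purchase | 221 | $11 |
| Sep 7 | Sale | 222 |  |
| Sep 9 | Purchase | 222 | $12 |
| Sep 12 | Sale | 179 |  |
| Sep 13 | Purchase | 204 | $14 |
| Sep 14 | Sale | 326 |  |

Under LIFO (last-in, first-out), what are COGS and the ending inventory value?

Sep 3, 154 sold [LIFO — newest first]: 154 @ $15 = $2,310
Sep 7, 222 sold [LIFO — newest first]: 221 @ $11 + 1 @ $15 = $2,446
Sep 12, 179 sold [LIFO — newest first]: 179 @ $12 = $2,148
Sep 14, 326 sold [LIFO — newest first]: 204 @ $14 + 43 @ $12 + 10 @ $15 + 69 @ $11 = $4,281
Total COGS = $2,310 + $2,446 + $2,148 + $4,281 = $11,185
Ending inventory: 123 @ $11 = $1,353

COGS = $11,185; ending inventory = $1,353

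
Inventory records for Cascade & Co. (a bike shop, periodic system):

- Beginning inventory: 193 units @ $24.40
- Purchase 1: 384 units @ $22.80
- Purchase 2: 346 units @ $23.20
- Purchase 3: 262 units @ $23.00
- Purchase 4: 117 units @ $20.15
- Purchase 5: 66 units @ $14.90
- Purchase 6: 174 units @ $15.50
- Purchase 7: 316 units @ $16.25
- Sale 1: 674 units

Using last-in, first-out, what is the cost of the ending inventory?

Sale 1 (674) [LIFO — newest first]: 316 @ $16.25 + 174 @ $15.50 + 66 @ $14.90 + 117 @ $20.15 + 1 @ $23.00 = $11,195.95
Ending inventory: 193 @ $24.40 + 384 @ $22.80 + 346 @ $23.20 + 261 @ $23.00 = $27,494.60
Check: goods available $38,690.55 = COGS $11,195.95 + ending $27,494.60

Ending inventory = $27,494.60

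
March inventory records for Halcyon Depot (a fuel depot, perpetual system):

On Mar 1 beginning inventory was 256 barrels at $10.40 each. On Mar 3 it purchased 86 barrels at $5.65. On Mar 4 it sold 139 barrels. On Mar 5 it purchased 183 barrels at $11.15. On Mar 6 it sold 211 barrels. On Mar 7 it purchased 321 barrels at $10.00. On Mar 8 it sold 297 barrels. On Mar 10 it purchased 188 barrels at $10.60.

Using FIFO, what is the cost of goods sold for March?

COGS = $6,408.75

Mar 4, 139 sold [FIFO — oldest first]: 139 @ $10.40 = $1,445.60
Mar 6, 211 sold [FIFO — oldest first]: 117 @ $10.40 + 86 @ $5.65 + 8 @ $11.15 = $1,791.90
Mar 8, 297 sold [FIFO — oldest first]: 175 @ $11.15 + 122 @ $10.00 = $3,171.25
Total COGS = $1,445.60 + $1,791.90 + $3,171.25 = $6,408.75
Ending inventory: 199 @ $10.00 + 188 @ $10.60 = $3,982.80
Check: goods available $10,391.55 = COGS $6,408.75 + ending $3,982.80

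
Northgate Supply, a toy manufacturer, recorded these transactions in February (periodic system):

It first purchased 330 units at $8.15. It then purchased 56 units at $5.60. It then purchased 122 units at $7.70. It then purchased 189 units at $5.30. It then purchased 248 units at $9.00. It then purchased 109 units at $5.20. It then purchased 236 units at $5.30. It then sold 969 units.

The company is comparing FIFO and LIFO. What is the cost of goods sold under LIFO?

FIFO COGS: 330 @ $8.15 + 56 @ $5.60 + 122 @ $7.70 + 189 @ $5.30 + 248 @ $9.00 + 24 @ $5.20 = $7,301.00
LIFO COGS: 236 @ $5.30 + 109 @ $5.20 + 248 @ $9.00 + 189 @ $5.30 + 122 @ $7.70 + 56 @ $5.60 + 9 @ $8.15 = $6,377.65

COGS = $6,377.65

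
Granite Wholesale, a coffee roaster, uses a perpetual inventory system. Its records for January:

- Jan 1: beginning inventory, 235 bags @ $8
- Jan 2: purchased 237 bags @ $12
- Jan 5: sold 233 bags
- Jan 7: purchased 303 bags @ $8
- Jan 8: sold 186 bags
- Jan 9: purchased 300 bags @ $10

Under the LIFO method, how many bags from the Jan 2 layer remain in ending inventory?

4

Jan 5, 233 sold [LIFO — newest first]: 233 @ $12 = $2,796
Jan 8, 186 sold [LIFO — newest first]: 186 @ $8 = $1,488
Total COGS = $2,796 + $1,488 = $4,284
Ending inventory: 235 @ $8 + 4 @ $12 + 117 @ $8 + 300 @ $10 = $5,864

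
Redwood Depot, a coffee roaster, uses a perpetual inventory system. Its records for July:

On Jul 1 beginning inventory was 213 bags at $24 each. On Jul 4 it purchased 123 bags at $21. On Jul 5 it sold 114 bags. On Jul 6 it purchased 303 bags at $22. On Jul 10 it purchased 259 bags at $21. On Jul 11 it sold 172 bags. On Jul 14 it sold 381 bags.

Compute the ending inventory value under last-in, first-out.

Ending inventory = $5,499

Jul 5, 114 sold [LIFO — newest first]: 114 @ $21 = $2,394
Jul 11, 172 sold [LIFO — newest first]: 172 @ $21 = $3,612
Jul 14, 381 sold [LIFO — newest first]: 87 @ $21 + 294 @ $22 = $8,295
Total COGS = $2,394 + $3,612 + $8,295 = $14,301
Ending inventory: 213 @ $24 + 9 @ $21 + 9 @ $22 = $5,499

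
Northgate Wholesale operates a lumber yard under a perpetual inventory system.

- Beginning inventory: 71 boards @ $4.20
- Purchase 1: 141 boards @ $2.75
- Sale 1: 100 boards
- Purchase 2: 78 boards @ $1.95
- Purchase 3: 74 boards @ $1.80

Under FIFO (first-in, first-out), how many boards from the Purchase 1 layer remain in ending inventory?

Sale 1 (100) [FIFO — oldest first]: 71 @ $4.20 + 29 @ $2.75 = $377.95
Ending inventory: 112 @ $2.75 + 78 @ $1.95 + 74 @ $1.80 = $593.30
Check: goods available $971.25 = COGS $377.95 + ending $593.30

112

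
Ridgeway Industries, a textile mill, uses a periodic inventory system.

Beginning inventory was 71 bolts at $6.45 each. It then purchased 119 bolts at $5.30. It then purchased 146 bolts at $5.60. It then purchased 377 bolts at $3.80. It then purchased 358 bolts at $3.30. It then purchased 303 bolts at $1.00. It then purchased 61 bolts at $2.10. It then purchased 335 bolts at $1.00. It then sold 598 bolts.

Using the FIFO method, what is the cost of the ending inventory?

Ending inventory = $2,384.50

Sale 1 (598) [FIFO — oldest first]: 71 @ $6.45 + 119 @ $5.30 + 146 @ $5.60 + 262 @ $3.80 = $2,901.85
Ending inventory: 115 @ $3.80 + 358 @ $3.30 + 303 @ $1.00 + 61 @ $2.10 + 335 @ $1.00 = $2,384.50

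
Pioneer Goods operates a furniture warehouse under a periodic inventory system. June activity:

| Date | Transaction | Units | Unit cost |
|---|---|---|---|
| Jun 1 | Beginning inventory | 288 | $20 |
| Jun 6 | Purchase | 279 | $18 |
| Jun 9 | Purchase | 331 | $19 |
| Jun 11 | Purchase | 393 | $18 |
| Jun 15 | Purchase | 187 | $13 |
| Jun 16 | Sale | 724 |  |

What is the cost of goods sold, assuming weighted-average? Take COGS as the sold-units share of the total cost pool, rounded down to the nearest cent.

COGS = $13,018.28

Jun 16, sell 724: 724/1478 × $26,576.00 → $13,018.28
Ending inventory (cost pool remaining) = $13,557.72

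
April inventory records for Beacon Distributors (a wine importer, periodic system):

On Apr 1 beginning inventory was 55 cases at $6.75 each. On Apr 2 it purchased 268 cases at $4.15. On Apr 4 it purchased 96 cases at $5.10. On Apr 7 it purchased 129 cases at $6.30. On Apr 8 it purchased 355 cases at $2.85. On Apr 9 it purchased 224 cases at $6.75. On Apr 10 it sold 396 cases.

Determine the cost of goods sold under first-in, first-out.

COGS = $1,855.75

Apr 10, 396 sold [FIFO — oldest first]: 55 @ $6.75 + 268 @ $4.15 + 73 @ $5.10 = $1,855.75
Ending inventory: 23 @ $5.10 + 129 @ $6.30 + 355 @ $2.85 + 224 @ $6.75 = $3,453.75
Check: goods available $5,309.50 = COGS $1,855.75 + ending $3,453.75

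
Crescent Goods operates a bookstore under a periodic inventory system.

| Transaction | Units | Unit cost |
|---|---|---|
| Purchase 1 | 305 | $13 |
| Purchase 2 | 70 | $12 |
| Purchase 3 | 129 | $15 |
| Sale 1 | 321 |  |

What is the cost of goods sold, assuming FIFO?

COGS = $4,157

Sale 1 (321) [FIFO — oldest first]: 305 @ $13 + 16 @ $12 = $4,157
Ending inventory: 54 @ $12 + 129 @ $15 = $2,583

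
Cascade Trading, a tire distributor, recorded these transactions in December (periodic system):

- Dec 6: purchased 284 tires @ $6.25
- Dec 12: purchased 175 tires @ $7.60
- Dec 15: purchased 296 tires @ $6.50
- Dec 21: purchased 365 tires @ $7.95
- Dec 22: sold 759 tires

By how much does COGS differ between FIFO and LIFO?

FIFO COGS: 284 @ $6.25 + 175 @ $7.60 + 296 @ $6.50 + 4 @ $7.95 = $5,060.80
LIFO COGS: 365 @ $7.95 + 296 @ $6.50 + 98 @ $7.60 = $5,570.55
Difference = |$5,060.80 − $5,570.55| = $509.75

$509.75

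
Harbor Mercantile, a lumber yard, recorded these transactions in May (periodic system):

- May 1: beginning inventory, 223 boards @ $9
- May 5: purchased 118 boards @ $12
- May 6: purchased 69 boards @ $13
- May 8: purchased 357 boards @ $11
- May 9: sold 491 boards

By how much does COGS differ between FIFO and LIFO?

$393

FIFO COGS: 223 @ $9 + 118 @ $12 + 69 @ $13 + 81 @ $11 = $5,211
LIFO COGS: 357 @ $11 + 69 @ $13 + 65 @ $12 = $5,604
Difference = |$5,211 − $5,604| = $393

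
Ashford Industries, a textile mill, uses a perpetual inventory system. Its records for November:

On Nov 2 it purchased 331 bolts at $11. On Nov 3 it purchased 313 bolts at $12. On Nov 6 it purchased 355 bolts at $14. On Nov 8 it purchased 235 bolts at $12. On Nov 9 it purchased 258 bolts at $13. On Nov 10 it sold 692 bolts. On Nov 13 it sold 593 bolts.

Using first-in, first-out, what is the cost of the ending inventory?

Nov 10, 692 sold [FIFO — oldest first]: 331 @ $11 + 313 @ $12 + 48 @ $14 = $8,069
Nov 13, 593 sold [FIFO — oldest first]: 307 @ $14 + 235 @ $12 + 51 @ $13 = $7,781
Total COGS = $8,069 + $7,781 = $15,850
Ending inventory: 207 @ $13 = $2,691
Check: goods available $18,541 = COGS $15,850 + ending $2,691

Ending inventory = $2,691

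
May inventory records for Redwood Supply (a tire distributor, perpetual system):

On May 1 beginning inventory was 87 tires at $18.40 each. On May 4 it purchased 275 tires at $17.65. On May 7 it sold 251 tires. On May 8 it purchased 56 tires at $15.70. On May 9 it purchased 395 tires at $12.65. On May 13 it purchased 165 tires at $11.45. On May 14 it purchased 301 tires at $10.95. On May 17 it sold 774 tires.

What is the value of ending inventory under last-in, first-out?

May 7, 251 sold [LIFO — newest first]: 251 @ $17.65 = $4,430.15
May 17, 774 sold [LIFO — newest first]: 301 @ $10.95 + 165 @ $11.45 + 308 @ $12.65 = $9,081.40
Total COGS = $4,430.15 + $9,081.40 = $13,511.55
Ending inventory: 87 @ $18.40 + 24 @ $17.65 + 56 @ $15.70 + 87 @ $12.65 = $4,004.15

Ending inventory = $4,004.15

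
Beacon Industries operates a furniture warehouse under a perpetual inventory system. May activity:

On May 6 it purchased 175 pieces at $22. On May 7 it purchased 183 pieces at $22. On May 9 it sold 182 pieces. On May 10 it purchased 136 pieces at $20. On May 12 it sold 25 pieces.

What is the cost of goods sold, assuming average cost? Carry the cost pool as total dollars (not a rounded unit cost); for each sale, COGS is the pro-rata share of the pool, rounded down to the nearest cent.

After May 6: 175 on hand, pool $3,850.00 (≈ $22.0000 each)
After May 7: 358 on hand, pool $7,876.00 (≈ $22.0000 each)
May 9, sell 182: 182/358 × $7,876.00 → $4,004.00
After May 10: 312 on hand, pool $6,592.00 (≈ $21.1282 each)
May 12, sell 25: 25/312 × $6,592.00 → $528.20
Total COGS = $4,004.00 + $528.20 = $4,532.20
Ending inventory (cost pool remaining) = $6,063.80

COGS = $4,532.20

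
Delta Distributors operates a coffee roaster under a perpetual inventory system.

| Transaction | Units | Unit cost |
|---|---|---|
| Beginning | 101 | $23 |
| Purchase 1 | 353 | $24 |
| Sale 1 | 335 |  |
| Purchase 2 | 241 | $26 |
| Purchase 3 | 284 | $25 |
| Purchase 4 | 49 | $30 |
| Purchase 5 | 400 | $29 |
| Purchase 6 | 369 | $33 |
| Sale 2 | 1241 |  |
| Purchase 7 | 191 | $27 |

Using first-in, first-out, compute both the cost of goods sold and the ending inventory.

COGS = $42,115; ending inventory = $12,450

Sale 1 (335) [FIFO — oldest first]: 101 @ $23 + 234 @ $24 = $7,939
Sale 2 (1241) [FIFO — oldest first]: 119 @ $24 + 241 @ $26 + 284 @ $25 + 49 @ $30 + 400 @ $29 + 148 @ $33 = $34,176
Total COGS = $7,939 + $34,176 = $42,115
Ending inventory: 221 @ $33 + 191 @ $27 = $12,450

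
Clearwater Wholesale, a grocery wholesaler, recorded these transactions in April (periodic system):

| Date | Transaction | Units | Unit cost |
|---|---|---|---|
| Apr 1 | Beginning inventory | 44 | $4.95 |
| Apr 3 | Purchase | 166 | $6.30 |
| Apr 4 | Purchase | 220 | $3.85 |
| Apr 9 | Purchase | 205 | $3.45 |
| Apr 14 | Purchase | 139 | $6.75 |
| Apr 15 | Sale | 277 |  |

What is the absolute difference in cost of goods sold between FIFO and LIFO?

FIFO COGS: 44 @ $4.95 + 166 @ $6.30 + 67 @ $3.85 = $1,521.55
LIFO COGS: 139 @ $6.75 + 138 @ $3.45 = $1,414.35
Difference = |$1,521.55 − $1,414.35| = $107.20

$107.20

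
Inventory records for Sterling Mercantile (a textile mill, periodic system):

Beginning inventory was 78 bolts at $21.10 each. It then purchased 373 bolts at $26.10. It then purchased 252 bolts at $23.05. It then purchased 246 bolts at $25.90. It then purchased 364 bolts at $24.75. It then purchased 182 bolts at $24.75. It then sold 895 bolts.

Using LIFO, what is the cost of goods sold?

Sale 1 (895) [LIFO — newest first]: 182 @ $24.75 + 364 @ $24.75 + 246 @ $25.90 + 103 @ $23.05 = $22,259.05
Ending inventory: 78 @ $21.10 + 373 @ $26.10 + 149 @ $23.05 = $14,815.55

COGS = $22,259.05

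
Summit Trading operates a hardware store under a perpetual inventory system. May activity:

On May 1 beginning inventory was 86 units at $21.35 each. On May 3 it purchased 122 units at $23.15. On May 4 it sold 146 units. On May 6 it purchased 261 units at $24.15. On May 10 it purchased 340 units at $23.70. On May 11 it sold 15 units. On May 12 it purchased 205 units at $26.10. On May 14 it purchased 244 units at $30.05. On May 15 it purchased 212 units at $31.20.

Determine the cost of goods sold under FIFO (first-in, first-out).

May 4, 146 sold [FIFO — oldest first]: 86 @ $21.35 + 60 @ $23.15 = $3,225.10
May 11, 15 sold [FIFO — oldest first]: 15 @ $23.15 = $347.25
Total COGS = $3,225.10 + $347.25 = $3,572.35
Ending inventory: 47 @ $23.15 + 261 @ $24.15 + 340 @ $23.70 + 205 @ $26.10 + 244 @ $30.05 + 212 @ $31.20 = $34,746.30

COGS = $3,572.35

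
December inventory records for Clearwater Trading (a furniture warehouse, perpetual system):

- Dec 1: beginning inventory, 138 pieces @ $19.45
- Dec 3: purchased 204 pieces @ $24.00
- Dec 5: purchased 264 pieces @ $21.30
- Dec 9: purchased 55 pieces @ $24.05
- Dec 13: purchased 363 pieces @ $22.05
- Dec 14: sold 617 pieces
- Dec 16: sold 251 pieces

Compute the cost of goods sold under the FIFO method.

COGS = $19,090.40

Dec 14, 617 sold [FIFO — oldest first]: 138 @ $19.45 + 204 @ $24.00 + 264 @ $21.30 + 11 @ $24.05 = $13,467.85
Dec 16, 251 sold [FIFO — oldest first]: 44 @ $24.05 + 207 @ $22.05 = $5,622.55
Total COGS = $13,467.85 + $5,622.55 = $19,090.40
Ending inventory: 156 @ $22.05 = $3,439.80
Check: goods available $22,530.20 = COGS $19,090.40 + ending $3,439.80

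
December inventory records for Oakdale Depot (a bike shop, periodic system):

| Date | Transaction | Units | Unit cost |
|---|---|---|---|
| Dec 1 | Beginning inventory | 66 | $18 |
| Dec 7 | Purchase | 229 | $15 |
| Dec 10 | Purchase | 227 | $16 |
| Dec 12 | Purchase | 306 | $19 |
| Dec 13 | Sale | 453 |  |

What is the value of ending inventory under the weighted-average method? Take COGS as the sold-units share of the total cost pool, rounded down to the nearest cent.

Ending inventory = $6,371.83

Dec 13, sell 453: 453/828 × $14,069.00 → $7,697.17
Ending inventory (cost pool remaining) = $6,371.83
Check: goods available $14,069.00 = COGS $7,697.17 + ending $6,371.83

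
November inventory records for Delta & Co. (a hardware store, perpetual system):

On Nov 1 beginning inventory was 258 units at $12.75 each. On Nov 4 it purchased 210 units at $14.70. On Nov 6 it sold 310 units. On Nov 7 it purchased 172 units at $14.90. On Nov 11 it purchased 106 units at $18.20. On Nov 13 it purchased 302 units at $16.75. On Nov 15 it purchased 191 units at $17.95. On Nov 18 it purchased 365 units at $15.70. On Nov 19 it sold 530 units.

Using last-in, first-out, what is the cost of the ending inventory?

Ending inventory = $12,031.70

Nov 6, 310 sold [LIFO — newest first]: 210 @ $14.70 + 100 @ $12.75 = $4,362.00
Nov 19, 530 sold [LIFO — newest first]: 365 @ $15.70 + 165 @ $17.95 = $8,692.25
Total COGS = $4,362.00 + $8,692.25 = $13,054.25
Ending inventory: 158 @ $12.75 + 172 @ $14.90 + 106 @ $18.20 + 302 @ $16.75 + 26 @ $17.95 = $12,031.70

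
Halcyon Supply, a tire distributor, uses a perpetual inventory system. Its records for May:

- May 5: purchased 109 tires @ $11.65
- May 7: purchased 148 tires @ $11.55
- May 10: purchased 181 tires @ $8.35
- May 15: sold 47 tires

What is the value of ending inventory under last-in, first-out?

May 15, 47 sold [LIFO — newest first]: 47 @ $8.35 = $392.45
Ending inventory: 109 @ $11.65 + 148 @ $11.55 + 134 @ $8.35 = $4,098.15

Ending inventory = $4,098.15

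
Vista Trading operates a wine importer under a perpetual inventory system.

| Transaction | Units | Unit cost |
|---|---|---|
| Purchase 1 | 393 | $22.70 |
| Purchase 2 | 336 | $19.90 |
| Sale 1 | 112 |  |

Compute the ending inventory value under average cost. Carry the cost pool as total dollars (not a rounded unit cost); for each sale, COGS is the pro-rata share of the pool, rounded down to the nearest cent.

After Purchase 1: 393 on hand, pool $8,921.10 (≈ $22.7000 each)
After Purchase 2: 729 on hand, pool $15,607.50 (≈ $21.4095 each)
Sale 1, sell 112: 112/729 × $15,607.50 → $2,397.86
Ending inventory (cost pool remaining) = $13,209.64
Check: goods available $15,607.50 = COGS $2,397.86 + ending $13,209.64

Ending inventory = $13,209.64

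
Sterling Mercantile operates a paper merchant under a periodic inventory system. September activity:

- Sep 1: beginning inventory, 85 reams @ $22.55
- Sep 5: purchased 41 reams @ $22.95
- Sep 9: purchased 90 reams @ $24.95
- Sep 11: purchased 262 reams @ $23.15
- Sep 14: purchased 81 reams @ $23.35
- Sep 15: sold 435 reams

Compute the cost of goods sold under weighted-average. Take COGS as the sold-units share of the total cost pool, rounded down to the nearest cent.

Sep 15, sell 435: 435/559 × $13,059.85 → $10,162.85
Ending inventory (cost pool remaining) = $2,897.00

COGS = $10,162.85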